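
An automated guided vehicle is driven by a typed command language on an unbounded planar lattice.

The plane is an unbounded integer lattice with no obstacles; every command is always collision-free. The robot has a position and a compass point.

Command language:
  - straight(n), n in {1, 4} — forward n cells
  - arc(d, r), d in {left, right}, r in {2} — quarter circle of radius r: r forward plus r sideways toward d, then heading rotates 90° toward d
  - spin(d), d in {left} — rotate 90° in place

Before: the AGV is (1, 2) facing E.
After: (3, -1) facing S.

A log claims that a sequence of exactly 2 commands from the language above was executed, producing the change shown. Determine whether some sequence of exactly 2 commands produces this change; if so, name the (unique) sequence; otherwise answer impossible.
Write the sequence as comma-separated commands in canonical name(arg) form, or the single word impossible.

key: position moved to (3,-1) AND the heading swung to S — translation plus rotation needed
begin: (1, 2) facing E
step 1 (arc(right, 2)): (3, 0) facing S
step 2 (straight(1)): (3, -1) facing S
all 25 alternatives checked — unique.

arc(right, 2), straight(1)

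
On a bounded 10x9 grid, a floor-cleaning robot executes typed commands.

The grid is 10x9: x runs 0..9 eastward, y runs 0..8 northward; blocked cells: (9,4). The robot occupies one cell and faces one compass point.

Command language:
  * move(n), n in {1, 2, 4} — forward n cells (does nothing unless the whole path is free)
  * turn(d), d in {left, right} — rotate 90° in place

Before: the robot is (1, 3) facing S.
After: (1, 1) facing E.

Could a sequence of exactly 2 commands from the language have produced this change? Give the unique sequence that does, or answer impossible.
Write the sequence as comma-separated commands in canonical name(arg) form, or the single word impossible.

move(2), turn(left)

key: running turn(left) before move(2) would end elsewhere — order is forced
begin: (1, 3) facing S
1. move(2) → (1, 1) facing S
2. turn(left) → (1, 1) facing E
no other 2-command option fits: unique.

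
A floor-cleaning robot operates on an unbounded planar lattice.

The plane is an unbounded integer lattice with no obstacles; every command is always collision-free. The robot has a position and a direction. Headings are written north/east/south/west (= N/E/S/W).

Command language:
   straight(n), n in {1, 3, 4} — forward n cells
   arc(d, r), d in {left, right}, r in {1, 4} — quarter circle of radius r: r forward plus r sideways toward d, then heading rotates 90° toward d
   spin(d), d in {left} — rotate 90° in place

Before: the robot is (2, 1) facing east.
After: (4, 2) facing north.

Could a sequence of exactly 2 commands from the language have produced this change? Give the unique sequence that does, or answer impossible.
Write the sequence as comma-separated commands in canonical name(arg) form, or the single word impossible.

straight(1), arc(left, 1)

key: cell and facing (now N) both changed — the 2 commands mix motion and turning
t0: (2, 1) facing east
[1] after straight(1): (3, 1) facing east
[2] after arc(left, 1): (4, 2) facing north
uniquely the one of 64 2-step routes that fits.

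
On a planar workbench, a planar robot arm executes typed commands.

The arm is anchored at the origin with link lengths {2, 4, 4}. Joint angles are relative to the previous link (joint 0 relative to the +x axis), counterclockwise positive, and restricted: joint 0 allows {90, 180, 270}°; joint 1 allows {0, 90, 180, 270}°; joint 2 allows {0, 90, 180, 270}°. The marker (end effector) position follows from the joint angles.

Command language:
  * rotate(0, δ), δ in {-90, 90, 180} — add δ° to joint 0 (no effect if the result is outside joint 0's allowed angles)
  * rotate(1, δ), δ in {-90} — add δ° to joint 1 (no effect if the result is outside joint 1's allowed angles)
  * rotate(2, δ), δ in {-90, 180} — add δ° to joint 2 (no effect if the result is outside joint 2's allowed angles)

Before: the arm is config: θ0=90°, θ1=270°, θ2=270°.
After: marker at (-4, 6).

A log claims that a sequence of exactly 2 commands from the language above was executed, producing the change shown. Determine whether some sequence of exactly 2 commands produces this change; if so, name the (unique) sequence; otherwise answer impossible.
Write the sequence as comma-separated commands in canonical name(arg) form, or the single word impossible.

initial: config: θ0=90°, θ1=270°, θ2=270°
1. rotate(1, -90) → config: θ0=90°, θ1=180°, θ2=270°
2. rotate(1, -90) → config: θ0=90°, θ1=90°, θ2=270°
all 36 alternatives checked — unique.

rotate(1, -90), rotate(1, -90)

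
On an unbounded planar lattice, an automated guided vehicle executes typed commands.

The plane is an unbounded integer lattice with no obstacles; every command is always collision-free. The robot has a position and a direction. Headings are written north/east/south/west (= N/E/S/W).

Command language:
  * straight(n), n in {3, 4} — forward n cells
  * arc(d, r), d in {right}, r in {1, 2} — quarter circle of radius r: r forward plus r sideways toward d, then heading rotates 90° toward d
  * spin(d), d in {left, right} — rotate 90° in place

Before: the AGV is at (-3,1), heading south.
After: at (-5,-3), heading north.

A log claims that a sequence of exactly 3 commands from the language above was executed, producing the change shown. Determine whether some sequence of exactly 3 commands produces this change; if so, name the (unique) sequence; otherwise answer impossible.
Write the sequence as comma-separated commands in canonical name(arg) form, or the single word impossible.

straight(4), arc(right, 1), arc(right, 1)

key: cell and facing (now N) both changed — the 3 commands mix motion and turning
initial: at (-3,1), heading south
step 1 (straight(4)): at (-3,-3), heading south
step 2 (arc(right, 1)): at (-4,-4), heading west
step 3 (arc(right, 1)): at (-5,-3), heading north
no rival 3-sequence matches.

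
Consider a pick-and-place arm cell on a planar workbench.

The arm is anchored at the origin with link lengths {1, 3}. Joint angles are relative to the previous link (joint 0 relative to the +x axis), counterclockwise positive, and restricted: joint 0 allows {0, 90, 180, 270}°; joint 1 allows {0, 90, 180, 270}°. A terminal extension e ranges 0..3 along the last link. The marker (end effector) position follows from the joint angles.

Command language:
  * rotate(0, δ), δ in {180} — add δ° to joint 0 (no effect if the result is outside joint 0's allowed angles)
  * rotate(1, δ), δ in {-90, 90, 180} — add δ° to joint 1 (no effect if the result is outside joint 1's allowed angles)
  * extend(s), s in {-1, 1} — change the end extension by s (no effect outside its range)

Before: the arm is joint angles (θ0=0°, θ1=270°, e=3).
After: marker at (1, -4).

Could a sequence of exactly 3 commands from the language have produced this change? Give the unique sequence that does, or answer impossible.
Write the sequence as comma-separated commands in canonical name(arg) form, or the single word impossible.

extend(1), extend(-1), extend(-1)

key: running extend(-1) before extend(1) would end elsewhere — order is forced
start: joint angles (θ0=0°, θ1=270°, e=3)
t=1 extend(1) ⇒ joint angles (θ0=0°, θ1=270°, e=3)
t=2 extend(-1) ⇒ joint angles (θ0=0°, θ1=270°, e=2)
t=3 extend(-1) ⇒ joint angles (θ0=0°, θ1=270°, e=1)
uniquely the one of 216 3-step routes that fits.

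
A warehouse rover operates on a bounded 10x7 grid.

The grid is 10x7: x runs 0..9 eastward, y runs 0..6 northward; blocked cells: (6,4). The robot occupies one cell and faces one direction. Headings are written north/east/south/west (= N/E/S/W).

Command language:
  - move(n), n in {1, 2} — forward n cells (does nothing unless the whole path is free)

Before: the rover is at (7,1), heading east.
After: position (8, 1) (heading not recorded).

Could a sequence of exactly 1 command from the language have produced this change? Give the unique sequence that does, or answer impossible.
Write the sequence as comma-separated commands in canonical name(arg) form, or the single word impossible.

start: at (7,1), heading east
1. move(1) → at (8,1), heading east
no other 1-command option fits: unique.

move(1)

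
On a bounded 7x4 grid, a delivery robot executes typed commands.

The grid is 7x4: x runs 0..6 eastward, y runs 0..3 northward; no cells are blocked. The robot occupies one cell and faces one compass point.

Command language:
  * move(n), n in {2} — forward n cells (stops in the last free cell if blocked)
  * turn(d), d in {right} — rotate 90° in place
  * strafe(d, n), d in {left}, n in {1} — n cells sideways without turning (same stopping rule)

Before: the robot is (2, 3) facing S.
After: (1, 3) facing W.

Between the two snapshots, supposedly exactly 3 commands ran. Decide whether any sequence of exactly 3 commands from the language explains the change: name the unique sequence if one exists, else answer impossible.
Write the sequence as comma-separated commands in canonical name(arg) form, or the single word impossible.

key: running move(2) before strafe(left, 1) would end elsewhere — order is forced
t0: (2, 3) facing S
1. strafe(left, 1) → (3, 3) facing S
2. turn(right) → (3, 3) facing W
3. move(2) → (1, 3) facing W
no other 3-command option fits: unique.

strafe(left, 1), turn(right), move(2)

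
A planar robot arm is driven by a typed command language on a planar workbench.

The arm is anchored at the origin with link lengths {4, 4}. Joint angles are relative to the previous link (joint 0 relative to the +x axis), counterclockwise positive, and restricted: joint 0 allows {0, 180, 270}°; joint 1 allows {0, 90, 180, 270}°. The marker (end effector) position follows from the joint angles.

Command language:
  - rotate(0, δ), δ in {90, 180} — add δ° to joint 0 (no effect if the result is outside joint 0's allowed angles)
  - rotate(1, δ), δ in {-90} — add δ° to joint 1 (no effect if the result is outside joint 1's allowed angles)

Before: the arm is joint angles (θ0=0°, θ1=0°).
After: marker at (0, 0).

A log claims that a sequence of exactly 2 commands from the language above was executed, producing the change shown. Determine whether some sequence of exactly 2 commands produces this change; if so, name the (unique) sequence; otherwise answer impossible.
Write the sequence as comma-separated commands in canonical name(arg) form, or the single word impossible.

t0: joint angles (θ0=0°, θ1=0°)
[1] after rotate(1, -90): joint angles (θ0=0°, θ1=270°)
[2] after rotate(1, -90): joint angles (θ0=0°, θ1=180°)
uniquely the one of 9 2-step routes that fits.

rotate(1, -90), rotate(1, -90)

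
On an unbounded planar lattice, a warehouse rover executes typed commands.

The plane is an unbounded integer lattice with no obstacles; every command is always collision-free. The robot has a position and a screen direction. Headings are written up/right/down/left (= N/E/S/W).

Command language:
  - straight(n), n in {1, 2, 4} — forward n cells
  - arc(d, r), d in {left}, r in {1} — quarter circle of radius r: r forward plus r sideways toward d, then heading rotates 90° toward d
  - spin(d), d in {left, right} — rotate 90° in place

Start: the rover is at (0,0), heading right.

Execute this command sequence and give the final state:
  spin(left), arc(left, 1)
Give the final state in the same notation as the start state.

at (-1,1), heading left

start: at (0,0), heading right
t=1 spin(left) ⇒ at (0,0), heading up
t=2 arc(left, 1) ⇒ at (-1,1), heading left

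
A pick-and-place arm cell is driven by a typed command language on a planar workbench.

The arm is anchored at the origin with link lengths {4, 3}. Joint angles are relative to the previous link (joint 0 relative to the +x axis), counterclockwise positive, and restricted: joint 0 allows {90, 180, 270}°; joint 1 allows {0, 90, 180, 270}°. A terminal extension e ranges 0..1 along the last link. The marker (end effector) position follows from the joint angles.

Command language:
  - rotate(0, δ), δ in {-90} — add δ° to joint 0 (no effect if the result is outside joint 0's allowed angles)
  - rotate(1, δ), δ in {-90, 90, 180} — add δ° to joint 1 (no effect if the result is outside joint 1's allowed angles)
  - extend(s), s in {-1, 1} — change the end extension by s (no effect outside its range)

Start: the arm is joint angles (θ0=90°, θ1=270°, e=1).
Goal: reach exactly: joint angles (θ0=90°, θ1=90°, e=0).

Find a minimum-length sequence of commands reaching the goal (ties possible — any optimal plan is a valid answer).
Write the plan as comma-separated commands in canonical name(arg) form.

rotate(1, 180), extend(-1)

t0: joint angles (θ0=90°, θ1=270°, e=1)
t=1 rotate(1, 180) ⇒ joint angles (θ0=90°, θ1=90°, e=1)
t=2 extend(-1) ⇒ joint angles (θ0=90°, θ1=90°, e=0)
minimal: 2 command(s), checked below 2.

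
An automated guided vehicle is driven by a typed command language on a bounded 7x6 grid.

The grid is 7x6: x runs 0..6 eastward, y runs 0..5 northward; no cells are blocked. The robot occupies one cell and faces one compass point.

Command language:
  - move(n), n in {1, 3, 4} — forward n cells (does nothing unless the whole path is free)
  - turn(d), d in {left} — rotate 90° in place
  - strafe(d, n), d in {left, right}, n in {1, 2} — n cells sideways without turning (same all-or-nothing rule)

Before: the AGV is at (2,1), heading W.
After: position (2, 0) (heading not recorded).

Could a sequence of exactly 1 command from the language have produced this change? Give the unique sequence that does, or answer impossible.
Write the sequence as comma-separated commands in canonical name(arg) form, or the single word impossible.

start: at (2,1), heading W
step 1 (strafe(left, 1)): at (2,0), heading W
no other 1-command option fits: unique.

strafe(left, 1)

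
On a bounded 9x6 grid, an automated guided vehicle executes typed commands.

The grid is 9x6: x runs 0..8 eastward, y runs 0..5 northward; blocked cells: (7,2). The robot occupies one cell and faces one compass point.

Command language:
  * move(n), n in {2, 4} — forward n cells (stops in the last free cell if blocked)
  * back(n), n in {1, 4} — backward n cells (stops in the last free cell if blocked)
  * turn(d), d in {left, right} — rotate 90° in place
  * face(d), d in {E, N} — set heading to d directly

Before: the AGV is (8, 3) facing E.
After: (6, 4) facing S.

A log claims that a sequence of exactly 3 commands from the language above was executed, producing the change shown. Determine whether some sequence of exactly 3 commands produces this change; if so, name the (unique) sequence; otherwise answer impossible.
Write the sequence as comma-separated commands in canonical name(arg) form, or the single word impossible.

every 3-command combo misses the target.

impossible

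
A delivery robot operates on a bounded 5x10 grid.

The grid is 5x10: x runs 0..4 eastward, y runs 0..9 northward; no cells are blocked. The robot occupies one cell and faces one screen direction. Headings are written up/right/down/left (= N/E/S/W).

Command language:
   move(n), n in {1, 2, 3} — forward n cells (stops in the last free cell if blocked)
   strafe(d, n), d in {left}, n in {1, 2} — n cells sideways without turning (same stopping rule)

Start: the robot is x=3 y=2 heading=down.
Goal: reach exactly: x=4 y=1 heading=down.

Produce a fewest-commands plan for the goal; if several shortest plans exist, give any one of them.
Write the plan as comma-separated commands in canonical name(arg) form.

t0: x=3 y=2 heading=down
1. strafe(left, 1) → x=4 y=2 heading=down
2. move(1) → x=4 y=1 heading=down
no 1-step plan works, so 2 is optimal.

strafe(left, 1), move(1)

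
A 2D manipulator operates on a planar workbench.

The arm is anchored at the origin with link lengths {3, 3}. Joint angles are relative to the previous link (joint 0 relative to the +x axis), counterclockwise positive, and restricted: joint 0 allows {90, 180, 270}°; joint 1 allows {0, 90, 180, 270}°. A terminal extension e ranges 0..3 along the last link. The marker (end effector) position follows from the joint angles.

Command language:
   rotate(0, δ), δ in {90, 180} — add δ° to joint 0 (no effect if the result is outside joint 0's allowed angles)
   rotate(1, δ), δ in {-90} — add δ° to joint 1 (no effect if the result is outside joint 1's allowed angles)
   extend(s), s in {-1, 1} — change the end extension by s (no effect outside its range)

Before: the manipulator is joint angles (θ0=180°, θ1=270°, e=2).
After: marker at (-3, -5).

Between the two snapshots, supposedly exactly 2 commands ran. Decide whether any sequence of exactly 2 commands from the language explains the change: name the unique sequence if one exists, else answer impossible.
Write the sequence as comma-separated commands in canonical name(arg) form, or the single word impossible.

rotate(1, -90), rotate(1, -90)

start: joint angles (θ0=180°, θ1=270°, e=2)
1. rotate(1, -90) → joint angles (θ0=180°, θ1=180°, e=2)
2. rotate(1, -90) → joint angles (θ0=180°, θ1=90°, e=2)
no other 2-command option fits: unique.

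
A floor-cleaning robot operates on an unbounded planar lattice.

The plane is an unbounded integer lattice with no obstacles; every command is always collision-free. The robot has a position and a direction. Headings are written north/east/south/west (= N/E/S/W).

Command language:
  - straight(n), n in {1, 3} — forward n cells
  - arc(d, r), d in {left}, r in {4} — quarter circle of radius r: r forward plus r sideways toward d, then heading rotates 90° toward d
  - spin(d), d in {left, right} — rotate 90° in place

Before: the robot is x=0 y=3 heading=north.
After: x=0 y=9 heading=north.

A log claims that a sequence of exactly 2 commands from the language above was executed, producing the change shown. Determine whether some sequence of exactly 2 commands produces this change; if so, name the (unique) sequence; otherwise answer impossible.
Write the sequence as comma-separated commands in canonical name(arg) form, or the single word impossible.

key: heading stays N — no command in the sequence turns
t0: x=0 y=3 heading=north
t=1 straight(3) ⇒ x=0 y=6 heading=north
t=2 straight(3) ⇒ x=0 y=9 heading=north
uniquely the one of 25 2-step routes that fits.

straight(3), straight(3)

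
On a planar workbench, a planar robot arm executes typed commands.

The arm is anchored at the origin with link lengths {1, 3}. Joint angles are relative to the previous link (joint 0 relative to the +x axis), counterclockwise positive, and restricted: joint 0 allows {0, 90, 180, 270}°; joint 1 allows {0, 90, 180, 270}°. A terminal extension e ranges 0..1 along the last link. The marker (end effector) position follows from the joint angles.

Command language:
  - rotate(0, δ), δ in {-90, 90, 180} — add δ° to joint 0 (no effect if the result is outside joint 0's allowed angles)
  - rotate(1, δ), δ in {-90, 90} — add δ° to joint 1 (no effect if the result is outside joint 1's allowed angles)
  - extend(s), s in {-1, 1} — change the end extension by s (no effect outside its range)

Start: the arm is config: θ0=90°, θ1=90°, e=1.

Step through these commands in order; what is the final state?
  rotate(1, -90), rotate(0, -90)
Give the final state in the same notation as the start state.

config: θ0=0°, θ1=0°, e=1

initial: config: θ0=90°, θ1=90°, e=1
1. rotate(1, -90) → config: θ0=90°, θ1=0°, e=1
2. rotate(0, -90) → config: θ0=0°, θ1=0°, e=1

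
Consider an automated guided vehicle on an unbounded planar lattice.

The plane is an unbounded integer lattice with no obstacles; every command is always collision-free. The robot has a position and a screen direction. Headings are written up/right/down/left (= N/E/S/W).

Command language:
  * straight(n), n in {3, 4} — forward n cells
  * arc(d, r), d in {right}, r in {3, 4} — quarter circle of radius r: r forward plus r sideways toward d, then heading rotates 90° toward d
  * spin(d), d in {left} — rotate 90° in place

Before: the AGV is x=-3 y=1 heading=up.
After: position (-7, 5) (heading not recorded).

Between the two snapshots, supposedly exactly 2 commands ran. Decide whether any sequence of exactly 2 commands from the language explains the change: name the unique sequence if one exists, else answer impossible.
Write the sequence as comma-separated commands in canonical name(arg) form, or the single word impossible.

key: running arc(right, 4) before spin(left) would end elsewhere — order is forced
from: x=-3 y=1 heading=up
step 1 (spin(left)): x=-3 y=1 heading=left
step 2 (arc(right, 4)): x=-7 y=5 heading=up
no rival 2-sequence matches.

spin(left), arc(right, 4)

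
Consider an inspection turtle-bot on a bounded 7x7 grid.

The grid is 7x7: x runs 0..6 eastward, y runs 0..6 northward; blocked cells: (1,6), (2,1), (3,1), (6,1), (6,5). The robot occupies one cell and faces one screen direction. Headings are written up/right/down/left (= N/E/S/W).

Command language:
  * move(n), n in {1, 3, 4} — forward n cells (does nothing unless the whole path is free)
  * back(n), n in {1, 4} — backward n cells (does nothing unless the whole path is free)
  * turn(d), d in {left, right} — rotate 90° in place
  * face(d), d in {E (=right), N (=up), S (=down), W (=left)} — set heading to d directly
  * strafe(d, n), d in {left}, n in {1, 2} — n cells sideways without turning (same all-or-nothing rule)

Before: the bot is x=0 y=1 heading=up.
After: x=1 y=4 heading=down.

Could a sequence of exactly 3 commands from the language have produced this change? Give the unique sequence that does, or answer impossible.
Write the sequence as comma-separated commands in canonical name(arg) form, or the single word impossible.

key: position moved to (1,4) AND the heading swung to S — translation plus rotation needed
begin: x=0 y=1 heading=up
1. move(3) → x=0 y=4 heading=up
2. face(S) → x=0 y=4 heading=down
3. strafe(left, 1) → x=1 y=4 heading=down
all 2197 alternatives checked — unique.

move(3), face(S), strafe(left, 1)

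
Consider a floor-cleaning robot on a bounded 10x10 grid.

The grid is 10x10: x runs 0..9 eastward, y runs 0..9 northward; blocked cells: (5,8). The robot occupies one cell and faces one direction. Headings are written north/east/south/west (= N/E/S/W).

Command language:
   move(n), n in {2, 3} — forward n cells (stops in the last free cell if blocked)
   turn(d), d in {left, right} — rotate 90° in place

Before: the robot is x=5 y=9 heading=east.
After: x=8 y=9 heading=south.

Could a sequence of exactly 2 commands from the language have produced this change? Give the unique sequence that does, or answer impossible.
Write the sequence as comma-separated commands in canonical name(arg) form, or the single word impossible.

move(3), turn(right)

key: position moved to (8,9) AND the heading swung to S — translation plus rotation needed
from: x=5 y=9 heading=east
1. move(3) → x=8 y=9 heading=east
2. turn(right) → x=8 y=9 heading=south
no rival 2-sequence matches.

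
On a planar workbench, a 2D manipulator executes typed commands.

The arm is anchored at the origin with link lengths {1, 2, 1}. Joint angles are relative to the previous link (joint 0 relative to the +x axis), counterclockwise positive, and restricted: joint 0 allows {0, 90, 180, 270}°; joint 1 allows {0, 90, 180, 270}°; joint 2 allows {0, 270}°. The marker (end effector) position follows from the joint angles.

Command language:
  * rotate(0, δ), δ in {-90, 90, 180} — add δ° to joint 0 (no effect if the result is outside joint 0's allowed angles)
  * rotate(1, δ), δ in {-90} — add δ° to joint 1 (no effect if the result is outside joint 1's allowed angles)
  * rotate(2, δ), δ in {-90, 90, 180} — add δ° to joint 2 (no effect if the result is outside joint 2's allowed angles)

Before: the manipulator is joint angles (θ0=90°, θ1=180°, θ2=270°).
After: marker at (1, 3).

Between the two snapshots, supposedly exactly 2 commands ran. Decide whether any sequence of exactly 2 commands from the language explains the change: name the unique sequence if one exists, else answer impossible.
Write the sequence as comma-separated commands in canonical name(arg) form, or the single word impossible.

start: joint angles (θ0=90°, θ1=180°, θ2=270°)
t=1 rotate(1, -90) ⇒ joint angles (θ0=90°, θ1=90°, θ2=270°)
t=2 rotate(1, -90) ⇒ joint angles (θ0=90°, θ1=0°, θ2=270°)
no other 2-command option fits: unique.

rotate(1, -90), rotate(1, -90)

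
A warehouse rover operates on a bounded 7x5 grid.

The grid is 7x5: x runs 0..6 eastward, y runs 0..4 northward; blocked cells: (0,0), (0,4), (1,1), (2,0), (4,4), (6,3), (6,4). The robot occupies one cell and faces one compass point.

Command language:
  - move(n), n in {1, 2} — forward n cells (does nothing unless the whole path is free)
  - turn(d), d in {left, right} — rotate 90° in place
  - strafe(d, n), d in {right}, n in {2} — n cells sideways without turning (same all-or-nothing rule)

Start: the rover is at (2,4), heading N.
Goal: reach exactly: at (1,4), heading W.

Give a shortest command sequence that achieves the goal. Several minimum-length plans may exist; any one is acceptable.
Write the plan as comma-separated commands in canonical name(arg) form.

initial: at (2,4), heading N
[1] after turn(left): at (2,4), heading W
[2] after move(1): at (1,4), heading W
no 1-step plan works, so 2 is optimal.

turn(left), move(1)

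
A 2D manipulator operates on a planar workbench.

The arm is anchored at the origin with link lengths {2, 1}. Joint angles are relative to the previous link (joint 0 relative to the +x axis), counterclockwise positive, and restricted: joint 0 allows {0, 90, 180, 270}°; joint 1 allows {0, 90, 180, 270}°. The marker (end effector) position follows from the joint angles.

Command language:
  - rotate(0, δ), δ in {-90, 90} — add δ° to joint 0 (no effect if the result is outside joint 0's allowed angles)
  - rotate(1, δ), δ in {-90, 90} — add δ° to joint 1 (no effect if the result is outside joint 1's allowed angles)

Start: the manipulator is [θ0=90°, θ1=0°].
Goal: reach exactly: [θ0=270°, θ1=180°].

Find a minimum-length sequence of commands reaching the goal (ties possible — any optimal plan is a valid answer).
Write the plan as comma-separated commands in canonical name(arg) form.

begin: [θ0=90°, θ1=0°]
t=1 rotate(0, -90) ⇒ [θ0=0°, θ1=0°]
t=2 rotate(0, -90) ⇒ [θ0=270°, θ1=0°]
t=3 rotate(1, 90) ⇒ [θ0=270°, θ1=90°]
t=4 rotate(1, 90) ⇒ [θ0=270°, θ1=180°]
nothing shorter than 4 reaches the goal.

rotate(0, -90), rotate(0, -90), rotate(1, 90), rotate(1, 90)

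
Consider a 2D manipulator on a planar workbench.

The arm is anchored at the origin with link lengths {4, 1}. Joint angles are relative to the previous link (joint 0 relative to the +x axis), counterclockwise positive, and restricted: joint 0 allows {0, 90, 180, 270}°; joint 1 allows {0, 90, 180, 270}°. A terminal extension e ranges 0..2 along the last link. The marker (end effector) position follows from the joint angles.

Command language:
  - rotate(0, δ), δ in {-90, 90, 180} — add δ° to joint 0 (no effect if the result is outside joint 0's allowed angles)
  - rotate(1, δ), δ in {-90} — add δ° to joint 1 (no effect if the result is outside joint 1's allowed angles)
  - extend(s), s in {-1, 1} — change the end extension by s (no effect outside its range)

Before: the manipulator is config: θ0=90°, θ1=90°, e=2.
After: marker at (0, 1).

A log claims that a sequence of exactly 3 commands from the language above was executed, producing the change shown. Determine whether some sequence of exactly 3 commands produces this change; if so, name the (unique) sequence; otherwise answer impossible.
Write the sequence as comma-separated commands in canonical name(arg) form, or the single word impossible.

t0: config: θ0=90°, θ1=90°, e=2
t=1 rotate(1, -90) ⇒ config: θ0=90°, θ1=0°, e=2
t=2 rotate(1, -90) ⇒ config: θ0=90°, θ1=270°, e=2
t=3 rotate(1, -90) ⇒ config: θ0=90°, θ1=180°, e=2
uniquely the one of 216 3-step routes that fits.

rotate(1, -90), rotate(1, -90), rotate(1, -90)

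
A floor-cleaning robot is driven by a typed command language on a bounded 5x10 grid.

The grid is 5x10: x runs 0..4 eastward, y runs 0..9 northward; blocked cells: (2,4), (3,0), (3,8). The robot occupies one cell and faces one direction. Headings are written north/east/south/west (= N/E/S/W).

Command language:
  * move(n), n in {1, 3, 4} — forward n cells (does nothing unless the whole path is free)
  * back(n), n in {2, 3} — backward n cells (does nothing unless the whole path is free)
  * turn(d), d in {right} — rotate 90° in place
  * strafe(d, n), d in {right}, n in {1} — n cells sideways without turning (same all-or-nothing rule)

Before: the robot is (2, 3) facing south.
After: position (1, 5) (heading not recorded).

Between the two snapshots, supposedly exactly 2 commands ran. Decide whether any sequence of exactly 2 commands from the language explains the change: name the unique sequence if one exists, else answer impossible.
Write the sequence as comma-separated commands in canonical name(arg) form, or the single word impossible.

key: running back(2) before strafe(right, 1) would end elsewhere — order is forced
begin: (2, 3) facing south
step 1 (strafe(right, 1)): (1, 3) facing south
step 2 (back(2)): (1, 5) facing south
uniquely the one of 49 2-step routes that fits.

strafe(right, 1), back(2)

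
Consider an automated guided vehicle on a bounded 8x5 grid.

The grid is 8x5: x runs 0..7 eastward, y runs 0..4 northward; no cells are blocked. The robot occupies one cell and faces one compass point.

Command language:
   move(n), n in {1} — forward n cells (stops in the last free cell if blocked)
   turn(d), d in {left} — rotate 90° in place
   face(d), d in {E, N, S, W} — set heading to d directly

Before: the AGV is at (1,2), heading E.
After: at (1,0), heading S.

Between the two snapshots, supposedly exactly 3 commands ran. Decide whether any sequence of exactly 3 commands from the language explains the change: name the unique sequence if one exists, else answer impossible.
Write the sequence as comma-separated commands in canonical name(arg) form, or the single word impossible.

face(S), move(1), move(1)

key: position moved to (1,0) AND the heading swung to S — translation plus rotation needed
begin: at (1,2), heading E
step 1 (face(S)): at (1,2), heading S
step 2 (move(1)): at (1,1), heading S
step 3 (move(1)): at (1,0), heading S
all 216 alternatives checked — unique.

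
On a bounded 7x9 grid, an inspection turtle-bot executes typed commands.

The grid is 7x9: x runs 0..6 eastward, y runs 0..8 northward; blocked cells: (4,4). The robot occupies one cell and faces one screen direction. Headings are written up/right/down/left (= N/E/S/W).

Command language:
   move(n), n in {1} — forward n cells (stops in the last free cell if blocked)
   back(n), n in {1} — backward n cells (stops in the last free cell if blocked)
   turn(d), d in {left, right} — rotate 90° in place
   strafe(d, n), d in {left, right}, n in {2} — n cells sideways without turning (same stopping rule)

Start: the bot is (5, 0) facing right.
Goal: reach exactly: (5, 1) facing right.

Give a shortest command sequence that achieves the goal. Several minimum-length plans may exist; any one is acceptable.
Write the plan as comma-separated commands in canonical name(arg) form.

begin: (5, 0) facing right
1. turn(left) → (5, 0) facing up
2. move(1) → (5, 1) facing up
3. turn(right) → (5, 1) facing right
minimal: 3 command(s), checked below 3.

turn(left), move(1), turn(right)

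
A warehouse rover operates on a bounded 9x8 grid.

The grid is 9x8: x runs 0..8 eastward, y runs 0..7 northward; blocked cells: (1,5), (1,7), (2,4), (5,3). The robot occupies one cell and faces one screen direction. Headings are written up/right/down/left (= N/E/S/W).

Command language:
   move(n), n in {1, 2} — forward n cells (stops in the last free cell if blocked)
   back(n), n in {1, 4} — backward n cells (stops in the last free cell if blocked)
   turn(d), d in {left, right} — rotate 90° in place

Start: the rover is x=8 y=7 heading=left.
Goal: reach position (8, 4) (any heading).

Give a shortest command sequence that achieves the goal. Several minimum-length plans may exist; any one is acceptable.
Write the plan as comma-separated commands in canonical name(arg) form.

turn(left), move(2), move(1)

begin: x=8 y=7 heading=left
step 1 (turn(left)): x=8 y=7 heading=down
step 2 (move(2)): x=8 y=5 heading=down
step 3 (move(1)): x=8 y=4 heading=down
shorter routes all fall short; 3 is best.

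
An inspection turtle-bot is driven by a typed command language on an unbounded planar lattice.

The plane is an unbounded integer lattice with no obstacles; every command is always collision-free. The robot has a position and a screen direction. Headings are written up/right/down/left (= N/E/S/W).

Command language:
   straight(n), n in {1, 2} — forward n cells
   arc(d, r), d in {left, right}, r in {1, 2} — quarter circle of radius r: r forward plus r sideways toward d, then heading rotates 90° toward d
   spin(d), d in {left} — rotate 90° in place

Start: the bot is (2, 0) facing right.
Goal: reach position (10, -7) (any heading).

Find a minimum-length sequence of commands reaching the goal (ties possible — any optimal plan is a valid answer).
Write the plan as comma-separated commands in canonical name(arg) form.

straight(2), arc(right, 2), arc(left, 2), arc(right, 2), straight(1)

start: (2, 0) facing right
step 1 (straight(2)): (4, 0) facing right
step 2 (arc(right, 2)): (6, -2) facing down
step 3 (arc(left, 2)): (8, -4) facing right
step 4 (arc(right, 2)): (10, -6) facing down
step 5 (straight(1)): (10, -7) facing down
nothing shorter than 5 reaches the goal.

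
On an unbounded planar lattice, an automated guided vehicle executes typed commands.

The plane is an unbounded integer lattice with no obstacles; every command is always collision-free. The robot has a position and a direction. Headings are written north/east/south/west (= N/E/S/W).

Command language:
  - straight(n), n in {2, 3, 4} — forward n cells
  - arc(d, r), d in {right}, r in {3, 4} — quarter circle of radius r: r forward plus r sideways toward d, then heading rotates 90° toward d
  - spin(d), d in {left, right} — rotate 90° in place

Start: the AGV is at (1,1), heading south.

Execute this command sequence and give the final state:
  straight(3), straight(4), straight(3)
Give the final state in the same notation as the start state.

at (1,-9), heading south

start: at (1,1), heading south
step 1 (straight(3)): at (1,-2), heading south
step 2 (straight(4)): at (1,-6), heading south
step 3 (straight(3)): at (1,-9), heading south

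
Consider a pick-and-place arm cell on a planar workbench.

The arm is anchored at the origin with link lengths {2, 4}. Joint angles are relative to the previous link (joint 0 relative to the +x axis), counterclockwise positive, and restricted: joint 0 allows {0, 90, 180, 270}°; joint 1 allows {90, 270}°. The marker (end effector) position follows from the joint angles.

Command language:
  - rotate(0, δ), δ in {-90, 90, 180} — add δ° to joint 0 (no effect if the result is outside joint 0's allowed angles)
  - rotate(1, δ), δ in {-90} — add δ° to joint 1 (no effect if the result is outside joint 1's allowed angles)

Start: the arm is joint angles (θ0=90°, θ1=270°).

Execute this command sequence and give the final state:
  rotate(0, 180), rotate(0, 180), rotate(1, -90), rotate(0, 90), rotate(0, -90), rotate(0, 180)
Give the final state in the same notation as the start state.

joint angles (θ0=270°, θ1=270°)

t0: joint angles (θ0=90°, θ1=270°)
[1] after rotate(0, 180): joint angles (θ0=270°, θ1=270°)
[2] after rotate(0, 180): joint angles (θ0=90°, θ1=270°)
[3] after rotate(1, -90): joint angles (θ0=90°, θ1=270°)
[4] after rotate(0, 90): joint angles (θ0=180°, θ1=270°)
[5] after rotate(0, -90): joint angles (θ0=90°, θ1=270°)
[6] after rotate(0, 180): joint angles (θ0=270°, θ1=270°)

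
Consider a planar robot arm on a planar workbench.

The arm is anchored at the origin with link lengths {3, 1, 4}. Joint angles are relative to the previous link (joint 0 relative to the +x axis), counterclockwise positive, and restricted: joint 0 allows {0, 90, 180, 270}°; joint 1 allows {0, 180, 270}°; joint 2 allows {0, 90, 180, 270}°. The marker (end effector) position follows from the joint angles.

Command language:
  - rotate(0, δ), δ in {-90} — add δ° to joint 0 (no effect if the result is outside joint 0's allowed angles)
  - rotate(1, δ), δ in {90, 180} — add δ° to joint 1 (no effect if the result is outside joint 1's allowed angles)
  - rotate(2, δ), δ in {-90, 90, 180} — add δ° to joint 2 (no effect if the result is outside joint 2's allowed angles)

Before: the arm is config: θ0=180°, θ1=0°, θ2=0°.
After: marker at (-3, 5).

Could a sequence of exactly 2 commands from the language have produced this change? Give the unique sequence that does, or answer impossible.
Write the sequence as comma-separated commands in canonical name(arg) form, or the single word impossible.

key: running rotate(1, 90) before rotate(1, 180) would end elsewhere — order is forced
t0: config: θ0=180°, θ1=0°, θ2=0°
step 1 (rotate(1, 180)): config: θ0=180°, θ1=180°, θ2=0°
step 2 (rotate(1, 90)): config: θ0=180°, θ1=270°, θ2=0°
all 36 alternatives checked — unique.

rotate(1, 180), rotate(1, 90)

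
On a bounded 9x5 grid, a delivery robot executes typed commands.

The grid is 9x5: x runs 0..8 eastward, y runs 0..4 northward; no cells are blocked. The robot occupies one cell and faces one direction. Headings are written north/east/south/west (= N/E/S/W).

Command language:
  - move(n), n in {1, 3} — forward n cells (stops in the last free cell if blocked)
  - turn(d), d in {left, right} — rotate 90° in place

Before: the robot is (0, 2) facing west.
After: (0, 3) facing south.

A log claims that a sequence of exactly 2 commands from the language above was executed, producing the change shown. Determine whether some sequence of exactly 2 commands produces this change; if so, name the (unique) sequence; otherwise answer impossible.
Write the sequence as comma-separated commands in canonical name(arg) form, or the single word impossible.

impossible

checked all 2-command options: none fits.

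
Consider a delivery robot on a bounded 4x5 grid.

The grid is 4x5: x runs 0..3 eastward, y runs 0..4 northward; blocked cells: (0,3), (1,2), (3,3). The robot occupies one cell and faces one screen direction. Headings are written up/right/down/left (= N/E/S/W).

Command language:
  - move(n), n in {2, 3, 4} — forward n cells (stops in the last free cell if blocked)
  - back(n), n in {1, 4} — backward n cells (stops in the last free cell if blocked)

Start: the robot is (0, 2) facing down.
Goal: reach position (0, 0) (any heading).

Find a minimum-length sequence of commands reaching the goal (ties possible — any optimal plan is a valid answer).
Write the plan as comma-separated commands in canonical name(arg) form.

move(3)

t0: (0, 2) facing down
step 1 (move(3)): (0, 0) facing down
shorter routes all fall short; 1 is best.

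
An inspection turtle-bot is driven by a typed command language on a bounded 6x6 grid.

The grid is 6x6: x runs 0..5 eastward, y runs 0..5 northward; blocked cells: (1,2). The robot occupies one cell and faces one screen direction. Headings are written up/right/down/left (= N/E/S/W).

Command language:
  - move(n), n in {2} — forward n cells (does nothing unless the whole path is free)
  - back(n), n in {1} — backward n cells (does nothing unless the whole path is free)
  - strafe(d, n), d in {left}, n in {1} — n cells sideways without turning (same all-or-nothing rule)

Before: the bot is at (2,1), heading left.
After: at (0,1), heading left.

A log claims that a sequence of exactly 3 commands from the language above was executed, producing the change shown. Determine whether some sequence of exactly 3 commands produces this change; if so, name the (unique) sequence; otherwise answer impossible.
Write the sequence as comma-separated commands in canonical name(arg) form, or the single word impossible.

move(2), move(2), move(2)

key: the second move(2) would leave the grid, so it does nothing
begin: at (2,1), heading left
[1] after move(2): at (0,1), heading left
[2] after move(2): at (0,1), heading left
[3] after move(2): at (0,1), heading left
no other 3-command option fits: unique.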